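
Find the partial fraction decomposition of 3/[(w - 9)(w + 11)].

3/(w - 9)(w + 11) = α/(w - 9) + β/(w + 11). α = 3/(9 + 11) = 3/20, β = 3/(-11 - 9) = -3/20
Result: (3/20)/(w - 9) - (3/20)/(w + 11)


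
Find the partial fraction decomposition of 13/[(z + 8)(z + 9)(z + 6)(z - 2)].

Using Heaviside cover-up: (13/20)/(z + 8) - (13/33)/(z + 9) - (13/48)/(z + 6) + (13/880)/(z - 2)


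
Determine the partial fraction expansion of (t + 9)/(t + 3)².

(t + 9) = α(t + 3) + β. At t = -3: β = 1·(-3) + 9 = 6. Coeff of t: α = 1
Result: 1/(t + 3) + 6/(t + 3)²


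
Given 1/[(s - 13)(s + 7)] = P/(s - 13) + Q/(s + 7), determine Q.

Cover-up at s = -7: Q = 1/(-7 - 13) = -1/20


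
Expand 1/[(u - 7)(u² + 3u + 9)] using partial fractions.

Cover-up at u = 7: α = 1/(7² + 3·7 + 9) = 1/79. Then β = -α = -1/79, γ = -α·(3 + 7) = -10/79
Result: (1/79)/(u - 7) - ((1/79)u + 10/79)/(u² + 3u + 9)


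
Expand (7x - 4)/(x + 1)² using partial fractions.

(7x - 4) = A(x + 1) + B. At x = -1: B = 7·(-1) - 4 = -11. Coeff of x: A = 7
Result: 7/(x + 1) - 11/(x + 1)²


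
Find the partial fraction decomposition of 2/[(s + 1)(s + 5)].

2/(s + 1)(s + 5) = P/(s + 1) + Q/(s + 5). P = 2/(-1 + 5) = 1/2, Q = 2/(-5 + 1) = -1/2
Result: (1/2)/(s + 1) - (1/2)/(s + 5)


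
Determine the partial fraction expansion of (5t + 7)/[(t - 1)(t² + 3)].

At t=1: A = (5·1 + 7)/(1² + 3) = 3. B = -A = -3, C = 5 - 1·A = 2
Result: 3/(t - 1) - (3t - 2)/(t² + 3)


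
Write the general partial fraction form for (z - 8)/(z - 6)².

Repeated linear factor: A/(z - 6) + B/(z - 6)²


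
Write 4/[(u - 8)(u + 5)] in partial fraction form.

4/(u - 8)(u + 5) = A/(u - 8) + B/(u + 5). A = 4/(8 + 5) = 4/13, B = 4/(-5 - 8) = -4/13
Result: (4/13)/(u - 8) - (4/13)/(u + 5)


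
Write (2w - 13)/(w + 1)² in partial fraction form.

(2w - 13) = α(w + 1) + β. At w = -1: β = 2·(-1) - 13 = -15. Coeff of w: α = 2
Result: 2/(w + 1) - 15/(w + 1)²


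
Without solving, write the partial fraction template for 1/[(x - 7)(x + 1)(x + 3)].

Three distinct linear factors: P/(x - 7) + Q/(x + 1) + R/(x + 3)


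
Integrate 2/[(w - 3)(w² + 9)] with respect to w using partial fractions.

Cover-up at w=3: P = 2/(3²+9) = 1/9. Coeff matching: Q = -1/9, R = -1/3. Decomposition: (1/9)/(w - 3) - ((1/9)w + 1/3)/(w² + 9). Integrate: linear → ln, quadratic → (1/2)ln + arctan: (1/9) ln|(w - 3)| - (1/18) ln(w² + 9) - (1/9) arctan(w/3) + C


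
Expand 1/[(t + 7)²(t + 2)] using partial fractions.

Cover-up at t=-2: R = 1/(-2 + 7)² = 1/25. Cover-up at t=-7: Q = 1/(-7 + 2) = -1/5. Comparing t² coeff: P = -R = -1/25
Result: (-1/25)/(t + 7) - (1/5)/(t + 7)² + (1/25)/(t + 2)


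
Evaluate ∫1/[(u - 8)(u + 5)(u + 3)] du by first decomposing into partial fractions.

Cover-up: α = 1/143, β = 1/26, γ = -1/22. Decomposition: (1/143)/(u - 8) + (1/26)/(u + 5) - (1/22)/(u + 3). Integrate each term: (1/143) ln|(u - 8)| + (1/26) ln|(u + 5)| - (1/22) ln|(u + 3)| + C


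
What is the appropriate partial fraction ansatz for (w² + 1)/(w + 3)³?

Repeated linear factor (power 3): P/(w + 3) + Q/(w + 3)² + R/(w + 3)³


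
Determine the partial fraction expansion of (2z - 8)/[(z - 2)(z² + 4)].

At z=2: P = (2·2 - 8)/(2² + 4) = -1/2. Q = -P = 1/2, R = 2 - 2·P = 3
Result: (-1/2)/(z - 2) + ((1/2)z + 3)/(z² + 4)


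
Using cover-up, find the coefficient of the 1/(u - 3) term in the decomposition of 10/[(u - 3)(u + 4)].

Cover (u - 3), set u=3: 10/((u + 4) at u=3) = 10/(7) = 10/7


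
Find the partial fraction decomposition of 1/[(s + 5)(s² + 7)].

Cover-up at s = -5: A = 1/((-5)² + 7) = 1/32. Then B = -A = -1/32, C = -A·(0 - 5) = 5/32
Result: (1/32)/(s + 5) - ((1/32)s - 5/32)/(s² + 7)


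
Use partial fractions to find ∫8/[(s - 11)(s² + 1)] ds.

Cover-up at s=11: α = 8/(11²+1) = 4/61. Coeff matching: β = -4/61, γ = -44/61. Decomposition: (4/61)/(s - 11) - ((4/61)s + 44/61)/(s² + 1). Integrate: linear → ln, quadratic → (1/2)ln + arctan: (4/61) ln|(s - 11)| - (2/61) ln(s² + 1) - (44/61) arctan(s) + C


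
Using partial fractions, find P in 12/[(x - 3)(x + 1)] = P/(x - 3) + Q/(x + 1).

Cover-up at x = 3: P = 12/(3 + 1) = 12/4 = 3


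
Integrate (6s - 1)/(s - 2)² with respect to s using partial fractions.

Decompose: P = 6, Q = 6·2 - 1 = 11, so (6s - 1)/(s - 2)² = 6/(s - 2) + 11/(s - 2)². Integrate: ∫ P/(s - 2) ds = 6 ln|(s - 2)|; ∫ Q/(s - 2)² ds = -11/(s - 2). Sum: 6 ln|(s - 2)| - 11/(s - 2) + C


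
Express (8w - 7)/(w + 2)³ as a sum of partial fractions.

(8w - 7) = A(w + 2)² + B(w + 2) + C. At w = -2: C = 8·(-2) - 7 = -23. Coefficients: A = 0, B = 8
Result: 8/(w + 2)² - 23/(w + 2)³


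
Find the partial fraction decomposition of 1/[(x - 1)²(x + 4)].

Cover-up at x=-4: R = 1/(-4 - 1)² = 1/25. Cover-up at x=1: Q = 1/(1 + 4) = 1/5. Comparing x² coeff: P = -R = -1/25
Result: (-1/25)/(x - 1) + (1/5)/(x - 1)² + (1/25)/(x + 4)


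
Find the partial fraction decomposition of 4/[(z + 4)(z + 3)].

4/(z + 4)(z + 3) = α/(z + 4) + β/(z + 3). α = 4/(-4 + 3) = -4, β = 4/(-3 + 4) = 4
Result: -4/(z + 4) + 4/(z + 3)


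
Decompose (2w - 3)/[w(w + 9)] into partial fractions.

At w=0: A = (2·0 - 3)/(0 + 9) = -1/3. At w=-9: B = (2·(-9) - 3)/(-9 - 0) = 7/3
Result: (-1/3)/w + (7/3)/(w + 9)


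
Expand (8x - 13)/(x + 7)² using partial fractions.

(8x - 13) = α(x + 7) + β. At x = -7: β = 8·(-7) - 13 = -69. Coeff of x: α = 8
Result: 8/(x + 7) - 69/(x + 7)²


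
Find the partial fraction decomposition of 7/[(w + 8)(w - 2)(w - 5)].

Using cover-up method: P = 7/130, Q = -7/30, R = 7/39
Result: (7/130)/(w + 8) - (7/30)/(w - 2) + (7/39)/(w - 5)


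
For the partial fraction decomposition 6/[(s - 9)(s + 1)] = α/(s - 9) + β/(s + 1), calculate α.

Cover-up at s = 9: α = 6/(9 + 1) = 6/10 = 3/5


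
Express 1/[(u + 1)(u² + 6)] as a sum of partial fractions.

Cover-up at u = -1: A = 1/((-1)² + 6) = 1/7. Then B = -A = -1/7, C = -A·(0 - 1) = 1/7
Result: (1/7)/(u + 1) - ((1/7)u - 1/7)/(u² + 6)


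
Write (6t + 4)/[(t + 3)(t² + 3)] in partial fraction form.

At t=-3: α = (6·(-3) + 4)/((-3)² + 3) = -7/6. β = -α = 7/6, γ = 6 - (-3)·α = 5/2
Result: (-7/6)/(t + 3) + ((7/6)t + 5/2)/(t² + 3)


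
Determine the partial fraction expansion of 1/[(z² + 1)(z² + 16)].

Coefficient matching gives A = C = 0, B = 1/(16-1) = 1/15, D = -B = -1/15
Result: (1/15)/(z² + 1) - (1/15)/(z² + 16)


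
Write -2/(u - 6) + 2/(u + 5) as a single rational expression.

Common denominator (u - 6)(u + 5). Numerator: -2(u + 5) + 2(u - 6) = (-2u - 10) + (2u - 12) = -22
Result: (-22)/[(u - 6)(u + 5)]


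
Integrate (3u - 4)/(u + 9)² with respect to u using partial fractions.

Decompose: A = 3, B = 3·(-9) - 4 = -31, so (3u - 4)/(u + 9)² = 3/(u + 9) - 31/(u + 9)². Integrate: ∫ A/(u + 9) du = 3 ln|(u + 9)|; ∫ B/(u + 9)² du = 31/(u + 9). Sum: 3 ln|(u + 9)| + 31/(u + 9) + C


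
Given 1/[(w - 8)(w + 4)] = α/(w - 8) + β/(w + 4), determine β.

Cover-up at w = -4: β = 1/(-4 - 8) = -1/12


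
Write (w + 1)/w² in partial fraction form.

(w + 1) = αw + β. At w = 0: β = 1·0 + 1 = 1. Coeff of w: α = 1
Result: 1/w + 1/w²


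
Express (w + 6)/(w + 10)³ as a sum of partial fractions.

(w + 6) = A(w + 10)² + B(w + 10) + C. At w = -10: C = 1·(-10) + 6 = -4. Coefficients: A = 0, B = 1
Result: 1/(w + 10)² - 4/(w + 10)³


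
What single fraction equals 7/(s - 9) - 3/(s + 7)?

Common denominator (s - 9)(s + 7). Numerator: 7(s + 7) - 3(s - 9) = (7s + 49) - (3s - 27) = 4s + 76
Result: (4s + 76)/[(s - 9)(s + 7)]


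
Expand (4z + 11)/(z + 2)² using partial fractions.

(4z + 11) = P(z + 2) + Q. At z = -2: Q = 4·(-2) + 11 = 3. Coeff of z: P = 4
Result: 4/(z + 2) + 3/(z + 2)²


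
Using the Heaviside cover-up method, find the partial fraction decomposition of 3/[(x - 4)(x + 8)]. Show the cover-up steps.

Cover (x - 4): set x=4, get α = 3/(4 + 8) = 1/4. Cover (x + 8): set x=-8, get β = 3/(-8 - 4) = -1/4.
Result: (1/4)/(x - 4) - (1/4)/(x + 8)


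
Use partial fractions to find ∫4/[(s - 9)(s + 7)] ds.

Decompose: 4/[(s - 9)(s + 7)] = (1/4)/(s - 9) - (1/4)/(s + 7). Integrate each term: (1/4) ln|(s - 9)| - (1/4) ln|(s + 7)| + C


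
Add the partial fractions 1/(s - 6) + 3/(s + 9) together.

Common denominator (s - 6)(s + 9). Numerator: 1(s + 9) + 3(s - 6) = (s + 9) + (3s - 18) = 4s - 9
Result: (4s - 9)/[(s - 6)(s + 9)]


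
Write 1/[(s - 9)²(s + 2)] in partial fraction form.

Cover-up at s=-2: C = 1/(-2 - 9)² = 1/121. Cover-up at s=9: B = 1/(9 + 2) = 1/11. Comparing s² coeff: A = -C = -1/121
Result: (-1/121)/(s - 9) + (1/11)/(s - 9)² + (1/121)/(s + 2)


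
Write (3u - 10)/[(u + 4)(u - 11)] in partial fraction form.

At u=-4: P = (3·(-4) - 10)/(-4 - 11) = 22/15. At u=11: Q = (3·11 - 10)/(11 + 4) = 23/15
Result: (22/15)/(u + 4) + (23/15)/(u - 11)


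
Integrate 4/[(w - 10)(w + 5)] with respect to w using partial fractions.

Decompose: 4/[(w - 10)(w + 5)] = (4/15)/(w - 10) - (4/15)/(w + 5). Integrate each term: (4/15) ln|(w - 10)| - (4/15) ln|(w + 5)| + C


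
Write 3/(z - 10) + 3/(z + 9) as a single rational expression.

Common denominator (z - 10)(z + 9). Numerator: 3(z + 9) + 3(z - 10) = (3z + 27) + (3z - 30) = 6z - 3
Result: (6z - 3)/[(z - 10)(z + 9)]


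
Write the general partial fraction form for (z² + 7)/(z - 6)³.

Repeated linear factor (power 3): P/(z - 6) + Q/(z - 6)² + R/(z - 6)³


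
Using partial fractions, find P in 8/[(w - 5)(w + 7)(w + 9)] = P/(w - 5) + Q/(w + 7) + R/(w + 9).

Cover-up at w = 5: P = 8/[(5 + 7)(5 + 9)] = 8/[(12)(14)] = 8/168 = 1/21


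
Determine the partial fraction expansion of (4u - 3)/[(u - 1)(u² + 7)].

At u=1: P = (4·1 - 3)/(1² + 7) = 1/8. Q = -P = -1/8, R = 4 - 1·P = 31/8
Result: (1/8)/(u - 1) - ((1/8)u - 31/8)/(u² + 7)


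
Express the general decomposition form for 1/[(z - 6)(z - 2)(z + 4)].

Three distinct linear factors: P/(z - 6) + Q/(z - 2) + R/(z + 4)


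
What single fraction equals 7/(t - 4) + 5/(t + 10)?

Common denominator (t - 4)(t + 10). Numerator: 7(t + 10) + 5(t - 4) = (7t + 70) + (5t - 20) = 12t + 50
Result: (12t + 50)/[(t - 4)(t + 10)]


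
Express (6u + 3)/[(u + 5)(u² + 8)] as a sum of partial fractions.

At u=-5: P = (6·(-5) + 3)/((-5)² + 8) = -9/11. Q = -P = 9/11, R = 6 - (-5)·P = 21/11
Result: (-9/11)/(u + 5) + ((9/11)u + 21/11)/(u² + 8)


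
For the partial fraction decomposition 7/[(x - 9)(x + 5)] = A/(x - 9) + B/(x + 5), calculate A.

Cover-up at x = 9: A = 7/(9 + 5) = 7/14 = 1/2


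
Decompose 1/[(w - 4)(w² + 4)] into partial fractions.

Cover-up at w = 4: A = 1/(4² + 4) = 1/20. Then B = -A = -1/20, C = -A·(0 + 4) = -1/5
Result: (1/20)/(w - 4) - ((1/20)w + 1/5)/(w² + 4)


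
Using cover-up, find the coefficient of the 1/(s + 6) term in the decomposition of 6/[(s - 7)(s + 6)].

Cover (s + 6), set s=-6: 6/((s - 7) at s=-6) = 6/(-13) = -6/13


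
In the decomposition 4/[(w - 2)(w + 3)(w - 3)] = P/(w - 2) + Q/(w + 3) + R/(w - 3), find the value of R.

Cover-up at w = 3: R = 4/[(3 - 2)(3 + 3)] = 4/[(1)(6)] = 4/6 = 2/3


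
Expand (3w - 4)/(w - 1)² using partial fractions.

(3w - 4) = A(w - 1) + B. At w = 1: B = 3·1 - 4 = -1. Coeff of w: A = 3
Result: 3/(w - 1) - 1/(w - 1)²


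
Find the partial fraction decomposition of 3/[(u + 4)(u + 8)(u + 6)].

Using cover-up method: P = 3/8, Q = 3/8, R = -3/4
Result: (3/8)/(u + 4) + (3/8)/(u + 8) - (3/4)/(u + 6)


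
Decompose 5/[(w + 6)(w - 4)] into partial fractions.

5/(w + 6)(w - 4) = P/(w + 6) + Q/(w - 4). P = 5/(-6 - 4) = -1/2, Q = 5/(4 + 6) = 1/2
Result: (-1/2)/(w + 6) + (1/2)/(w - 4)


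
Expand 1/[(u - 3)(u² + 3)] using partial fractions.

Cover-up at u = 3: A = 1/(3² + 3) = 1/12. Then B = -A = -1/12, C = -A·(0 + 3) = -1/4
Result: (1/12)/(u - 3) - ((1/12)u + 1/4)/(u² + 3)


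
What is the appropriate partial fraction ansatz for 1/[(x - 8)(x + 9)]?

Distinct linear factors: A/(x - 8) + B/(x + 9)


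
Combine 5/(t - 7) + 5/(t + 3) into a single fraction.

Common denominator (t - 7)(t + 3). Numerator: 5(t + 3) + 5(t - 7) = (5t + 15) + (5t - 35) = 10t - 20
Result: (10t - 20)/[(t - 7)(t + 3)]


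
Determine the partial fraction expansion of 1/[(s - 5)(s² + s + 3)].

Cover-up at s = 5: P = 1/(5² + 1·5 + 3) = 1/33. Then Q = -P = -1/33, R = -P·(1 + 5) = -2/11
Result: (1/33)/(s - 5) - ((1/33)s + 2/11)/(s² + s + 3)


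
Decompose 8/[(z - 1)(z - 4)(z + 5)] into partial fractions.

Using cover-up method: A = -4/9, B = 8/27, C = 4/27
Result: (-4/9)/(z - 1) + (8/27)/(z - 4) + (4/27)/(z + 5)


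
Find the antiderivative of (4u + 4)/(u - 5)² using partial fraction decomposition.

Decompose: P = 4, Q = 4·5 + 4 = 24, so (4u + 4)/(u - 5)² = 4/(u - 5) + 24/(u - 5)². Integrate: ∫ P/(u - 5) du = 4 ln|(u - 5)|; ∫ Q/(u - 5)² du = -24/(u - 5). Sum: 4 ln|(u - 5)| - 24/(u - 5) + C


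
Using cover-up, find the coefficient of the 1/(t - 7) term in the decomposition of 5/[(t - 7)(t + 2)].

Cover (t - 7), set t=7: 5/((t + 2) at t=7) = 5/(9) = 5/9


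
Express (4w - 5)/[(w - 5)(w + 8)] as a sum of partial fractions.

At w=5: P = (4·5 - 5)/(5 + 8) = 15/13. At w=-8: Q = (4·(-8) - 5)/(-8 - 5) = 37/13
Result: (15/13)/(w - 5) + (37/13)/(w + 8)


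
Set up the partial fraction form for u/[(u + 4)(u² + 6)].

Linear + irreducible quadratic: α/(u + 4) + (βu + γ)/(u² + 6)


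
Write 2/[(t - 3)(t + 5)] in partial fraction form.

2/(t - 3)(t + 5) = A/(t - 3) + B/(t + 5). A = 2/(3 + 5) = 1/4, B = 2/(-5 - 3) = -1/4
Result: (1/4)/(t - 3) - (1/4)/(t + 5)


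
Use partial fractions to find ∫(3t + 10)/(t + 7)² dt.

Decompose: P = 3, Q = 3·(-7) + 10 = -11, so (3t + 10)/(t + 7)² = 3/(t + 7) - 11/(t + 7)². Integrate: ∫ P/(t + 7) dt = 3 ln|(t + 7)|; ∫ Q/(t + 7)² dt = 11/(t + 7). Sum: 3 ln|(t + 7)| + 11/(t + 7) + C


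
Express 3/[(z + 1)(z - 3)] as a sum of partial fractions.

3/(z + 1)(z - 3) = P/(z + 1) + Q/(z - 3). P = 3/(-1 - 3) = -3/4, Q = 3/(3 + 1) = 3/4
Result: (-3/4)/(z + 1) + (3/4)/(z - 3)


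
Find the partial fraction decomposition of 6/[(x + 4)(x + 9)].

6/(x + 4)(x + 9) = A/(x + 4) + B/(x + 9). A = 6/(-4 + 9) = 6/5, B = 6/(-9 + 4) = -6/5
Result: (6/5)/(x + 4) - (6/5)/(x + 9)


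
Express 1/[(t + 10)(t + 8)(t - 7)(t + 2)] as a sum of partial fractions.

Using Heaviside cover-up: (-1/272)/(t + 10) + (1/180)/(t + 8) + (1/2295)/(t - 7) - (1/432)/(t + 2)


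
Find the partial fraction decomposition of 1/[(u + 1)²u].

Cover-up at u=0: R = 1/(0 + 1)² = 1. Cover-up at u=-1: Q = 1/(-1 - 0) = -1. Comparing u² coeff: P = -R = -1
Result: -1/(u + 1) - 1/(u + 1)² + 1/u


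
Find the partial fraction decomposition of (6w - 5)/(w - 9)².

(6w - 5) = α(w - 9) + β. At w = 9: β = 6·9 - 5 = 49. Coeff of w: α = 6
Result: 6/(w - 9) + 49/(w - 9)²


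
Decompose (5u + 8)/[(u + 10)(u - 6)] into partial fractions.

At u=-10: A = (5·(-10) + 8)/(-10 - 6) = 21/8. At u=6: B = (5·6 + 8)/(6 + 10) = 19/8
Result: (21/8)/(u + 10) + (19/8)/(u - 6)


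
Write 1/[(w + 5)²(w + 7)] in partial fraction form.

Cover-up at w=-7: R = 1/(-7 + 5)² = 1/4. Cover-up at w=-5: Q = 1/(-5 + 7) = 1/2. Comparing w² coeff: P = -R = -1/4
Result: (-1/4)/(w + 5) + (1/2)/(w + 5)² + (1/4)/(w + 7)


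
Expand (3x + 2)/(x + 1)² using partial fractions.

(3x + 2) = P(x + 1) + Q. At x = -1: Q = 3·(-1) + 2 = -1. Coeff of x: P = 3
Result: 3/(x + 1) - 1/(x + 1)²


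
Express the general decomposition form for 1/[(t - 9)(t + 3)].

Distinct linear factors: α/(t - 9) + β/(t + 3)


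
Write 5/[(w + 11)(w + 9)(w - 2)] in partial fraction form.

Using cover-up method: A = 5/26, B = -5/22, C = 5/143
Result: (5/26)/(w + 11) - (5/22)/(w + 9) + (5/143)/(w - 2)


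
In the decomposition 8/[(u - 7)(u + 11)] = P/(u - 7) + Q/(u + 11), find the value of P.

Cover-up at u = 7: P = 8/(7 + 11) = 8/18 = 4/9


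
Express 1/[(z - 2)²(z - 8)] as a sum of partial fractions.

Cover-up at z=8: C = 1/(8 - 2)² = 1/36. Cover-up at z=2: B = 1/(2 - 8) = -1/6. Comparing z² coeff: A = -C = -1/36
Result: (-1/36)/(z - 2) - (1/6)/(z - 2)² + (1/36)/(z - 8)


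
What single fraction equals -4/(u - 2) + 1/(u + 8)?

Common denominator (u - 2)(u + 8). Numerator: -4(u + 8) + 1(u - 2) = (-4u - 32) + (u - 2) = -3u - 34
Result: (-3u - 34)/[(u - 2)(u + 8)]


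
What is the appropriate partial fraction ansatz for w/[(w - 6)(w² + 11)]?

Linear + irreducible quadratic: A/(w - 6) + (Bw + C)/(w² + 11)


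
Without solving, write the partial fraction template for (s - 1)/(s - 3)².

Repeated linear factor: A/(s - 3) + B/(s - 3)²


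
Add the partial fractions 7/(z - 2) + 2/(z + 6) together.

Common denominator (z - 2)(z + 6). Numerator: 7(z + 6) + 2(z - 2) = (7z + 42) + (2z - 4) = 9z + 38
Result: (9z + 38)/[(z - 2)(z + 6)]


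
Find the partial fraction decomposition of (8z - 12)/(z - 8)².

(8z - 12) = α(z - 8) + β. At z = 8: β = 8·8 - 12 = 52. Coeff of z: α = 8
Result: 8/(z - 8) + 52/(z - 8)²


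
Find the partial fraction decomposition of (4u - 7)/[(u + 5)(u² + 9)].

At u=-5: P = (4·(-5) - 7)/((-5)² + 9) = -27/34. Q = -P = 27/34, R = 4 - (-5)·P = 1/34
Result: (-27/34)/(u + 5) + ((27/34)u + 1/34)/(u² + 9)


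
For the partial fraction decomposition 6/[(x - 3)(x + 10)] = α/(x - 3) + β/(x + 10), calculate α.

Cover-up at x = 3: α = 6/(3 + 10) = 6/13


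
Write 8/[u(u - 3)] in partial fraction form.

8/u(u - 3) = A/u + B/(u - 3). A = 8/(0 - 3) = -8/3, B = 8/(3 - 0) = 8/3
Result: (-8/3)/u + (8/3)/(u - 3)


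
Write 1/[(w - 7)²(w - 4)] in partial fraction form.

Cover-up at w=4: C = 1/(4 - 7)² = 1/9. Cover-up at w=7: B = 1/(7 - 4) = 1/3. Comparing w² coeff: A = -C = -1/9
Result: (-1/9)/(w - 7) + (1/3)/(w - 7)² + (1/9)/(w - 4)


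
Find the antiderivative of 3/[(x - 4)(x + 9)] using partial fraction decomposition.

Decompose: 3/[(x - 4)(x + 9)] = (3/13)/(x - 4) - (3/13)/(x + 9). Integrate each term: (3/13) ln|(x - 4)| - (3/13) ln|(x + 9)| + C


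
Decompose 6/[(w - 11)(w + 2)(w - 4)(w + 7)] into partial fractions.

Using Heaviside cover-up: (1/273)/(w - 11) + (1/65)/(w + 2) - (1/77)/(w - 4) - (1/165)/(w + 7)


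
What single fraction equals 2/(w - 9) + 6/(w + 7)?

Common denominator (w - 9)(w + 7). Numerator: 2(w + 7) + 6(w - 9) = (2w + 14) + (6w - 54) = 8w - 40
Result: (8w - 40)/[(w - 9)(w + 7)]


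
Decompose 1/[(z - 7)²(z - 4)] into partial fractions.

Cover-up at z=4: γ = 1/(4 - 7)² = 1/9. Cover-up at z=7: β = 1/(7 - 4) = 1/3. Comparing z² coeff: α = -γ = -1/9
Result: (-1/9)/(z - 7) + (1/3)/(z - 7)² + (1/9)/(z - 4)


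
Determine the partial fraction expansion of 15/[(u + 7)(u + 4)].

15/(u + 7)(u + 4) = α/(u + 7) + β/(u + 4). α = 15/(-7 + 4) = -5, β = 15/(-4 + 7) = 5
Result: -5/(u + 7) + 5/(u + 4)


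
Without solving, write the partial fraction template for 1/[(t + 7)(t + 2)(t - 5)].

Three distinct linear factors: P/(t + 7) + Q/(t + 2) + R/(t - 5)


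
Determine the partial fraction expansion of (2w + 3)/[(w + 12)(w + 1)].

At w=-12: α = (2·(-12) + 3)/(-12 + 1) = 21/11. At w=-1: β = (2·(-1) + 3)/(-1 + 12) = 1/11
Result: (21/11)/(w + 12) + (1/11)/(w + 1)


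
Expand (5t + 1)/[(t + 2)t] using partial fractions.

At t=-2: α = (5·(-2) + 1)/(-2 - 0) = 9/2. At t=0: β = (5·0 + 1)/(0 + 2) = 1/2
Result: (9/2)/(t + 2) + (1/2)/t


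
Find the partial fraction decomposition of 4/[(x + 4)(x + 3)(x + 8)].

Using cover-up method: α = -1, β = 4/5, γ = 1/5
Result: -1/(x + 4) + (4/5)/(x + 3) + (1/5)/(x + 8)


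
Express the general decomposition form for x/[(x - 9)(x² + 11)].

Linear + irreducible quadratic: A/(x - 9) + (Bx + C)/(x² + 11)


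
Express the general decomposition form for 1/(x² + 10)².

Repeated quadratic factor: (αx + β)/(x² + 10) + (γx + δ)/(x² + 10)²


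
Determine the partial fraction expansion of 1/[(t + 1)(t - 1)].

1/(t + 1)(t - 1) = P/(t + 1) + Q/(t - 1). P = 1/(-1 - 1) = -1/2, Q = 1/(1 + 1) = 1/2
Result: (-1/2)/(t + 1) + (1/2)/(t - 1)


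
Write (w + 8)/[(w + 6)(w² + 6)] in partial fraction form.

At w=-6: α = (1·(-6) + 8)/((-6)² + 6) = 1/21. β = -α = -1/21, γ = 1 - (-6)·α = 9/7
Result: (1/21)/(w + 6) - ((1/21)w - 9/7)/(w² + 6)


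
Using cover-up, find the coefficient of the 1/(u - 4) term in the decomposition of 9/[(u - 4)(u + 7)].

Cover (u - 4), set u=4: 9/((u + 7) at u=4) = 9/(11) = 9/11


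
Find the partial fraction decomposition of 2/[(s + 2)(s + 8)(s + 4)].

Using cover-up method: P = 1/6, Q = 1/12, R = -1/4
Result: (1/6)/(s + 2) + (1/12)/(s + 8) - (1/4)/(s + 4)


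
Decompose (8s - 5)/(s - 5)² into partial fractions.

(8s - 5) = P(s - 5) + Q. At s = 5: Q = 8·5 - 5 = 35. Coeff of s: P = 8
Result: 8/(s - 5) + 35/(s - 5)²


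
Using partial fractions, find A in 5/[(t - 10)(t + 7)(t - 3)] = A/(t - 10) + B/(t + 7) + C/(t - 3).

Cover-up at t = 10: A = 5/[(10 + 7)(10 - 3)] = 5/[(17)(7)] = 5/119


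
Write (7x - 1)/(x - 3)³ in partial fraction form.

(7x - 1) = α(x - 3)² + β(x - 3) + γ. At x = 3: γ = 7·3 - 1 = 20. Coefficients: α = 0, β = 7
Result: 7/(x - 3)² + 20/(x - 3)³


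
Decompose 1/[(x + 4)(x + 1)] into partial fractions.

1/(x + 4)(x + 1) = P/(x + 4) + Q/(x + 1). P = 1/(-4 + 1) = -1/3, Q = 1/(-1 + 4) = 1/3
Result: (-1/3)/(x + 4) + (1/3)/(x + 1)


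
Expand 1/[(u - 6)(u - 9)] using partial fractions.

1/(u - 6)(u - 9) = α/(u - 6) + β/(u - 9). α = 1/(6 - 9) = -1/3, β = 1/(9 - 6) = 1/3
Result: (-1/3)/(u - 6) + (1/3)/(u - 9)


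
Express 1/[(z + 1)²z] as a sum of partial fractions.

Cover-up at z=0: γ = 1/(0 + 1)² = 1. Cover-up at z=-1: β = 1/(-1 - 0) = -1. Comparing z² coeff: α = -γ = -1
Result: -1/(z + 1) - 1/(z + 1)² + 1/z


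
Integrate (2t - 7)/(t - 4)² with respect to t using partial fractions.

Decompose: A = 2, B = 2·4 - 7 = 1, so (2t - 7)/(t - 4)² = 2/(t - 4) + 1/(t - 4)². Integrate: ∫ A/(t - 4) dt = 2 ln|(t - 4)|; ∫ B/(t - 4)² dt = -1/(t - 4). Sum: 2 ln|(t - 4)| - 1/(t - 4) + C


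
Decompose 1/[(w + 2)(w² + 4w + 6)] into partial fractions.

Cover-up at w = -2: P = 1/((-2)² + 4·(-2) + 6) = 1/2. Then Q = -P = -1/2, R = -P·(4 - 2) = -1
Result: (1/2)/(w + 2) - ((1/2)w + 1)/(w² + 4w + 6)


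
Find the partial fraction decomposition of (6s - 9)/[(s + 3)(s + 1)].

At s=-3: A = (6·(-3) - 9)/(-3 + 1) = 27/2. At s=-1: B = (6·(-1) - 9)/(-1 + 3) = -15/2
Result: (27/2)/(s + 3) - (15/2)/(s + 1)


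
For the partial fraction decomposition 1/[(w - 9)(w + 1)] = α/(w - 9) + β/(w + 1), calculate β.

Cover-up at w = -1: β = 1/(-1 - 9) = -1/10


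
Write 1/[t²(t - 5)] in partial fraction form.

Cover-up at t=5: R = 1/(5 - 0)² = 1/25. Cover-up at t=0: Q = 1/(0 - 5) = -1/5. Comparing t² coeff: P = -R = -1/25
Result: (-1/25)/t - (1/5)/t² + (1/25)/(t - 5)


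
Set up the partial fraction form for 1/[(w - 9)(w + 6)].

Distinct linear factors: α/(w - 9) + β/(w + 6)


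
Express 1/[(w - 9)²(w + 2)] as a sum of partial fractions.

Cover-up at w=-2: R = 1/(-2 - 9)² = 1/121. Cover-up at w=9: Q = 1/(9 + 2) = 1/11. Comparing w² coeff: P = -R = -1/121
Result: (-1/121)/(w - 9) + (1/11)/(w - 9)² + (1/121)/(w + 2)


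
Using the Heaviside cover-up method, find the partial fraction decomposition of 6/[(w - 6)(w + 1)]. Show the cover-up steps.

Cover (w - 6): set w=6, get P = 6/(6 + 1) = 6/7. Cover (w + 1): set w=-1, get Q = 6/(-1 - 6) = -6/7.
Result: (6/7)/(w - 6) - (6/7)/(w + 1)


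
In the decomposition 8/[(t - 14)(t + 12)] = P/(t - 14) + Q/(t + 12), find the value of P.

Cover-up at t = 14: P = 8/(14 + 12) = 8/26 = 4/13


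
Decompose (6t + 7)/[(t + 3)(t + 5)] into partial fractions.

At t=-3: α = (6·(-3) + 7)/(-3 + 5) = -11/2. At t=-5: β = (6·(-5) + 7)/(-5 + 3) = 23/2
Result: (-11/2)/(t + 3) + (23/2)/(t + 5)


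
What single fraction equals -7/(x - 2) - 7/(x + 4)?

Common denominator (x - 2)(x + 4). Numerator: -7(x + 4) - 7(x - 2) = (-7x - 28) - (7x - 14) = -14x - 14
Result: (-14x - 14)/[(x - 2)(x + 4)]


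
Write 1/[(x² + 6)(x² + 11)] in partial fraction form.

Coefficient matching gives P = R = 0, Q = 1/(11-6) = 1/5, S = -Q = -1/5
Result: (1/5)/(x² + 6) - (1/5)/(x² + 11)


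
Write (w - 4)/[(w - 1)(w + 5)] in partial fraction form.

At w=1: P = (1·1 - 4)/(1 + 5) = -1/2. At w=-5: Q = (1·(-5) - 4)/(-5 - 1) = 3/2
Result: (-1/2)/(w - 1) + (3/2)/(w + 5)


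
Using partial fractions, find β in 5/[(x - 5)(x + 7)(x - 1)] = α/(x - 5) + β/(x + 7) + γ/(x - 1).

Cover-up at x = -7: β = 5/[(-7 - 5)(-7 - 1)] = 5/[(-12)(-8)] = 5/96


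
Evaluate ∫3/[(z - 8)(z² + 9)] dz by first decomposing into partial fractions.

Cover-up at z=8: α = 3/(8²+9) = 3/73. Coeff matching: β = -3/73, γ = -24/73. Decomposition: (3/73)/(z - 8) - ((3/73)z + 24/73)/(z² + 9). Integrate: linear → ln, quadratic → (1/2)ln + arctan: (3/73) ln|(z - 8)| - (3/146) ln(z² + 9) - (8/73) arctan(z/3) + C


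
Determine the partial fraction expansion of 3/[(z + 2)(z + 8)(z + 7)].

Using cover-up method: A = 1/10, B = 1/2, C = -3/5
Result: (1/10)/(z + 2) + (1/2)/(z + 8) - (3/5)/(z + 7)


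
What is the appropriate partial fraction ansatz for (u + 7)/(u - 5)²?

Repeated linear factor: A/(u - 5) + B/(u - 5)²


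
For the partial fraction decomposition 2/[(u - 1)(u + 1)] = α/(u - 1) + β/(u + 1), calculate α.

Cover-up at u = 1: α = 2/(1 + 1) = 2/2 = 1


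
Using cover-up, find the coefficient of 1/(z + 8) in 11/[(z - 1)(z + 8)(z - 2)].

Cover (z + 8), set z=-8: 11/[(-8 - 1)(-8 - 2)] = 11/90


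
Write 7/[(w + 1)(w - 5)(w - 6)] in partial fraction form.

Using cover-up method: α = 1/6, β = -7/6, γ = 1
Result: (1/6)/(w + 1) - (7/6)/(w - 5) + 1/(w - 6)


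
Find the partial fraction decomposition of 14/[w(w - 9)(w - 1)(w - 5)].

Using Heaviside cover-up: (-14/45)/w + (7/144)/(w - 9) + (7/16)/(w - 1) - (7/40)/(w - 5)


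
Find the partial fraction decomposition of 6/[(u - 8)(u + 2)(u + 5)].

Using cover-up method: A = 3/65, B = -1/5, C = 2/13
Result: (3/65)/(u - 8) - (1/5)/(u + 2) + (2/13)/(u + 5)


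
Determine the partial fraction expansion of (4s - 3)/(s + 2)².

(4s - 3) = α(s + 2) + β. At s = -2: β = 4·(-2) - 3 = -11. Coeff of s: α = 4
Result: 4/(s + 2) - 11/(s + 2)²


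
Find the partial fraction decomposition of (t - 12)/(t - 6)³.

(t - 12) = α(t - 6)² + β(t - 6) + γ. At t = 6: γ = 1·6 - 12 = -6. Coefficients: α = 0, β = 1
Result: 1/(t - 6)² - 6/(t - 6)³


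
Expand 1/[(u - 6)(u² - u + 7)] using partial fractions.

Cover-up at u = 6: P = 1/(6² - 1·6 + 7) = 1/37. Then Q = -P = -1/37, R = -P·(-1 + 6) = -5/37
Result: (1/37)/(u - 6) - ((1/37)u + 5/37)/(u² - u + 7)


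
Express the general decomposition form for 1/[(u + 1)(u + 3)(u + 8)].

Three distinct linear factors: A/(u + 1) + B/(u + 3) + C/(u + 8)


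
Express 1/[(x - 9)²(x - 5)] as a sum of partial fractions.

Cover-up at x=5: γ = 1/(5 - 9)² = 1/16. Cover-up at x=9: β = 1/(9 - 5) = 1/4. Comparing x² coeff: α = -γ = -1/16
Result: (-1/16)/(x - 9) + (1/4)/(x - 9)² + (1/16)/(x - 5)


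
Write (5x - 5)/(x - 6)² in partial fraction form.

(5x - 5) = A(x - 6) + B. At x = 6: B = 5·6 - 5 = 25. Coeff of x: A = 5
Result: 5/(x - 6) + 25/(x - 6)²


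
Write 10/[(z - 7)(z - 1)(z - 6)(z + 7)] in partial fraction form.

Using Heaviside cover-up: (5/42)/(z - 7) + (1/24)/(z - 1) - (2/13)/(z - 6) - (5/728)/(z + 7)


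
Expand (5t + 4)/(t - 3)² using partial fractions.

(5t + 4) = P(t - 3) + Q. At t = 3: Q = 5·3 + 4 = 19. Coeff of t: P = 5
Result: 5/(t - 3) + 19/(t - 3)²


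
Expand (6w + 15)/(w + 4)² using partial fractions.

(6w + 15) = A(w + 4) + B. At w = -4: B = 6·(-4) + 15 = -9. Coeff of w: A = 6
Result: 6/(w + 4) - 9/(w + 4)²


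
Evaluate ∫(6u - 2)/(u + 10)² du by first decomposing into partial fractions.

Decompose: A = 6, B = 6·(-10) - 2 = -62, so (6u - 2)/(u + 10)² = 6/(u + 10) - 62/(u + 10)². Integrate: ∫ A/(u + 10) du = 6 ln|(u + 10)|; ∫ B/(u + 10)² du = 62/(u + 10). Sum: 6 ln|(u + 10)| + 62/(u + 10) + C


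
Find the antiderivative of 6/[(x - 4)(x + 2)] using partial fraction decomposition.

Decompose: 6/[(x - 4)(x + 2)] = 1/(x - 4) - 1/(x + 2). Integrate each term: ln|(x - 4)| - ln|(x + 2)| + C


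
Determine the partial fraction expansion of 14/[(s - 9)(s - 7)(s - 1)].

Using cover-up method: A = 7/8, B = -7/6, C = 7/24
Result: (7/8)/(s - 9) - (7/6)/(s - 7) + (7/24)/(s - 1)


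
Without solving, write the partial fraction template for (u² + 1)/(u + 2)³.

Repeated linear factor (power 3): P/(u + 2) + Q/(u + 2)² + R/(u + 2)³


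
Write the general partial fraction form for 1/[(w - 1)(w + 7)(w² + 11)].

Two linear + quadratic: P/(w - 1) + Q/(w + 7) + (Rw + S)/(w² + 11)


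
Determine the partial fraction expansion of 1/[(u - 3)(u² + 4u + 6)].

Cover-up at u = 3: A = 1/(3² + 4·3 + 6) = 1/27. Then B = -A = -1/27, C = -A·(4 + 3) = -7/27
Result: (1/27)/(u - 3) - ((1/27)u + 7/27)/(u² + 4u + 6)


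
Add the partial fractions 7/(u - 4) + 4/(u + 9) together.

Common denominator (u - 4)(u + 9). Numerator: 7(u + 9) + 4(u - 4) = (7u + 63) + (4u - 16) = 11u + 47
Result: (11u + 47)/[(u - 4)(u + 9)]


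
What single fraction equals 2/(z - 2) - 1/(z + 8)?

Common denominator (z - 2)(z + 8). Numerator: 2(z + 8) - 1(z - 2) = (2z + 16) - (z - 2) = z + 18
Result: (z + 18)/[(z - 2)(z + 8)]


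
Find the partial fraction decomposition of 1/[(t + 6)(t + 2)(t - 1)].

Using cover-up method: A = 1/28, B = -1/12, C = 1/21
Result: (1/28)/(t + 6) - (1/12)/(t + 2) + (1/21)/(t - 1)


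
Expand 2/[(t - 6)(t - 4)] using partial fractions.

2/(t - 6)(t - 4) = P/(t - 6) + Q/(t - 4). P = 2/(6 - 4) = 1, Q = 2/(4 - 6) = -1
Result: 1/(t - 6) - 1/(t - 4)


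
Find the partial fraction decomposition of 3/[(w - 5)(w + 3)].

3/(w - 5)(w + 3) = α/(w - 5) + β/(w + 3). α = 3/(5 + 3) = 3/8, β = 3/(-3 - 5) = -3/8
Result: (3/8)/(w - 5) - (3/8)/(w + 3)


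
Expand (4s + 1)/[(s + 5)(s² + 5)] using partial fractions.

At s=-5: A = (4·(-5) + 1)/((-5)² + 5) = -19/30. B = -A = 19/30, C = 4 - (-5)·A = 5/6
Result: (-19/30)/(s + 5) + ((19/30)s + 5/6)/(s² + 5)


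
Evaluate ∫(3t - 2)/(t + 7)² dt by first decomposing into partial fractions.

Decompose: A = 3, B = 3·(-7) - 2 = -23, so (3t - 2)/(t + 7)² = 3/(t + 7) - 23/(t + 7)². Integrate: ∫ A/(t + 7) dt = 3 ln|(t + 7)|; ∫ B/(t + 7)² dt = 23/(t + 7). Sum: 3 ln|(t + 7)| + 23/(t + 7) + C


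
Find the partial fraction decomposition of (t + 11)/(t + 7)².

(t + 11) = A(t + 7) + B. At t = -7: B = 1·(-7) + 11 = 4. Coeff of t: A = 1
Result: 1/(t + 7) + 4/(t + 7)²


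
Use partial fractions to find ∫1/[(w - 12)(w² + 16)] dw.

Cover-up at w=12: A = 1/(12²+16) = 1/160. Coeff matching: B = -1/160, C = -3/40. Decomposition: (1/160)/(w - 12) - ((1/160)w + 3/40)/(w² + 16). Integrate: linear → ln, quadratic → (1/2)ln + arctan: (1/160) ln|(w - 12)| - (1/320) ln(w² + 16) - (3/160) arctan(w/4) + C


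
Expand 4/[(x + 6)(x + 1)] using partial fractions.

4/(x + 6)(x + 1) = P/(x + 6) + Q/(x + 1). P = 4/(-6 + 1) = -4/5, Q = 4/(-1 + 6) = 4/5
Result: (-4/5)/(x + 6) + (4/5)/(x + 1)


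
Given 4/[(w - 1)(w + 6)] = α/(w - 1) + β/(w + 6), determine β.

Cover-up at w = -6: β = 4/(-6 - 1) = -4/7


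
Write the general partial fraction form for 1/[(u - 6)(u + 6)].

Distinct linear factors: α/(u - 6) + β/(u + 6)


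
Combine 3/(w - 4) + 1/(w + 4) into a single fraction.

Common denominator (w - 4)(w + 4). Numerator: 3(w + 4) + 1(w - 4) = (3w + 12) + (w - 4) = 4w + 8
Result: (4w + 8)/[(w - 4)(w + 4)]


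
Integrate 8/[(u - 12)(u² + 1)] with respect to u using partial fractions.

Cover-up at u=12: α = 8/(12²+1) = 8/145. Coeff matching: β = -8/145, γ = -96/145. Decomposition: (8/145)/(u - 12) - ((8/145)u + 96/145)/(u² + 1). Integrate: linear → ln, quadratic → (1/2)ln + arctan: (8/145) ln|(u - 12)| - (4/145) ln(u² + 1) - (96/145) arctan(u) + C


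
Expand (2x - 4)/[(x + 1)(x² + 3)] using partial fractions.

At x=-1: A = (2·(-1) - 4)/((-1)² + 3) = -3/2. B = -A = 3/2, C = 2 - (-1)·A = 1/2
Result: (-3/2)/(x + 1) + ((3/2)x + 1/2)/(x² + 3)


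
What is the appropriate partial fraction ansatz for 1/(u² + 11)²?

Repeated quadratic factor: (αu + β)/(u² + 11) + (γu + δ)/(u² + 11)²


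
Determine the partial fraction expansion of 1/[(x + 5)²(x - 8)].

Cover-up at x=8: R = 1/(8 + 5)² = 1/169. Cover-up at x=-5: Q = 1/(-5 - 8) = -1/13. Comparing x² coeff: P = -R = -1/169
Result: (-1/169)/(x + 5) - (1/13)/(x + 5)² + (1/169)/(x - 8)


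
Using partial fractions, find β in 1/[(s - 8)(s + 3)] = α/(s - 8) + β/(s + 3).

Cover-up at s = -3: β = 1/(-3 - 8) = -1/11


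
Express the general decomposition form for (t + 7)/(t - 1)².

Repeated linear factor: α/(t - 1) + β/(t - 1)²


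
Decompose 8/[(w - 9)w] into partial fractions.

8/(w - 9)w = P/(w - 9) + Q/w. P = 8/(9 - 0) = 8/9, Q = 8/(0 - 9) = -8/9
Result: (8/9)/(w - 9) - (8/9)/w


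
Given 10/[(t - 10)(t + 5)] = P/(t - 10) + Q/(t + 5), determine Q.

Cover-up at t = -5: Q = 10/(-5 - 10) = -10/15 = -2/3


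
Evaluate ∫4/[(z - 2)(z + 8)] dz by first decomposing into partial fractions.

Decompose: 4/[(z - 2)(z + 8)] = (2/5)/(z - 2) - (2/5)/(z + 8). Integrate each term: (2/5) ln|(z - 2)| - (2/5) ln|(z + 8)| + C


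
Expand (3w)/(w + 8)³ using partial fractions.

(3w) = P(w + 8)² + Q(w + 8) + R. At w = -8: R = 3·(-8) + 0 = -24. Coefficients: P = 0, Q = 3
Result: 3/(w + 8)² - 24/(w + 8)³


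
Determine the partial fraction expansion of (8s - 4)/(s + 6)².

(8s - 4) = A(s + 6) + B. At s = -6: B = 8·(-6) - 4 = -52. Coeff of s: A = 8
Result: 8/(s + 6) - 52/(s + 6)²


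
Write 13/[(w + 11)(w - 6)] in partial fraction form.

13/(w + 11)(w - 6) = α/(w + 11) + β/(w - 6). α = 13/(-11 - 6) = -13/17, β = 13/(6 + 11) = 13/17
Result: (-13/17)/(w + 11) + (13/17)/(w - 6)


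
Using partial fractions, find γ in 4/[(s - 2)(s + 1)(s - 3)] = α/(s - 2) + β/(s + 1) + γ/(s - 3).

Cover-up at s = 3: γ = 4/[(3 - 2)(3 + 1)] = 4/[(1)(4)] = 4/4 = 1


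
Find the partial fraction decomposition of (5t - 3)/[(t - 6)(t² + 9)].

At t=6: A = (5·6 - 3)/(6² + 9) = 3/5. B = -A = -3/5, C = 5 - 6·A = 7/5
Result: (3/5)/(t - 6) - ((3/5)t - 7/5)/(t² + 9)


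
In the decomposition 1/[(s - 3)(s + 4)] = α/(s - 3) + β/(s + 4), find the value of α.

Cover-up at s = 3: α = 1/(3 + 4) = 1/7


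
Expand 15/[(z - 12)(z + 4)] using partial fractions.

15/(z - 12)(z + 4) = A/(z - 12) + B/(z + 4). A = 15/(12 + 4) = 15/16, B = 15/(-4 - 12) = -15/16
Result: (15/16)/(z - 12) - (15/16)/(z + 4)


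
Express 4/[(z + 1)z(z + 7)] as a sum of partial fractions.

Using cover-up method: A = -2/3, B = 4/7, C = 2/21
Result: (-2/3)/(z + 1) + (4/7)/z + (2/21)/(z + 7)


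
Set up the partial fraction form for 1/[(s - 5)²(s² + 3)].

Repeated linear + quadratic: A/(s - 5) + B/(s - 5)² + (Cs + D)/(s² + 3)


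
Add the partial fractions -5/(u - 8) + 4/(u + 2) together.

Common denominator (u - 8)(u + 2). Numerator: -5(u + 2) + 4(u - 8) = (-5u - 10) + (4u - 32) = -u - 42
Result: (-u - 42)/[(u - 8)(u + 2)]


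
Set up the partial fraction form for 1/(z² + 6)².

Repeated quadratic factor: (Az + B)/(z² + 6) + (Cz + D)/(z² + 6)²


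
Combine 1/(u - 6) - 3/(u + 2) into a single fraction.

Common denominator (u - 6)(u + 2). Numerator: 1(u + 2) - 3(u - 6) = (u + 2) - (3u - 18) = -2u + 20
Result: (-2u + 20)/[(u - 6)(u + 2)]


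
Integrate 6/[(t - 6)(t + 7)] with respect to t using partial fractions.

Decompose: 6/[(t - 6)(t + 7)] = (6/13)/(t - 6) - (6/13)/(t + 7). Integrate each term: (6/13) ln|(t - 6)| - (6/13) ln|(t + 7)| + C


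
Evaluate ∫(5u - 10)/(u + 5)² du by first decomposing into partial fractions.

Decompose: α = 5, β = 5·(-5) - 10 = -35, so (5u - 10)/(u + 5)² = 5/(u + 5) - 35/(u + 5)². Integrate: ∫ α/(u + 5) du = 5 ln|(u + 5)|; ∫ β/(u + 5)² du = 35/(u + 5). Sum: 5 ln|(u + 5)| + 35/(u + 5) + C


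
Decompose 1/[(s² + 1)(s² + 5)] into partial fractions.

Coefficient matching gives P = R = 0, Q = 1/(5-1) = 1/4, S = -Q = -1/4
Result: (1/4)/(s² + 1) - (1/4)/(s² + 5)


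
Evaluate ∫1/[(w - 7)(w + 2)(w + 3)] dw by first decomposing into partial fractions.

Cover-up: α = 1/90, β = -1/9, γ = 1/10. Decomposition: (1/90)/(w - 7) - (1/9)/(w + 2) + (1/10)/(w + 3). Integrate each term: (1/90) ln|(w - 7)| - (1/9) ln|(w + 2)| + (1/10) ln|(w + 3)| + C


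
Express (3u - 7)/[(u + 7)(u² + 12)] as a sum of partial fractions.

At u=-7: A = (3·(-7) - 7)/((-7)² + 12) = -28/61. B = -A = 28/61, C = 3 - (-7)·A = -13/61
Result: (-28/61)/(u + 7) + ((28/61)u - 13/61)/(u² + 12)


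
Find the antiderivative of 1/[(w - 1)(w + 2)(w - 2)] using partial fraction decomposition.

Cover-up: P = -1/3, Q = 1/12, R = 1/4. Decomposition: (-1/3)/(w - 1) + (1/12)/(w + 2) + (1/4)/(w - 2). Integrate each term: (-1/3) ln|(w - 1)| + (1/12) ln|(w + 2)| + (1/4) ln|(w - 2)| + C


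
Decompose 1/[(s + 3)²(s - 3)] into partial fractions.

Cover-up at s=3: γ = 1/(3 + 3)² = 1/36. Cover-up at s=-3: β = 1/(-3 - 3) = -1/6. Comparing s² coeff: α = -γ = -1/36
Result: (-1/36)/(s + 3) - (1/6)/(s + 3)² + (1/36)/(s - 3)


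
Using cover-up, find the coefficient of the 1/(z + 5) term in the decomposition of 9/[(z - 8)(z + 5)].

Cover (z + 5), set z=-5: 9/((z - 8) at z=-5) = 9/(-13) = -9/13


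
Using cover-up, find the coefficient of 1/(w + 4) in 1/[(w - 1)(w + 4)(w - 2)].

Cover (w + 4), set w=-4: 1/[(-4 - 1)(-4 - 2)] = 1/30


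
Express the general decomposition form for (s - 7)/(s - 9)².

Repeated linear factor: α/(s - 9) + β/(s - 9)²


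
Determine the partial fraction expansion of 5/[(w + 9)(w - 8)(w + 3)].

Using cover-up method: α = 5/102, β = 5/187, γ = -5/66
Result: (5/102)/(w + 9) + (5/187)/(w - 8) - (5/66)/(w + 3)


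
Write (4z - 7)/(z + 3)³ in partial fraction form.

(4z - 7) = α(z + 3)² + β(z + 3) + γ. At z = -3: γ = 4·(-3) - 7 = -19. Coefficients: α = 0, β = 4
Result: 4/(z + 3)² - 19/(z + 3)³


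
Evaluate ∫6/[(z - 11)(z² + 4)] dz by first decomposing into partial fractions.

Cover-up at z=11: A = 6/(11²+4) = 6/125. Coeff matching: B = -6/125, C = -66/125. Decomposition: (6/125)/(z - 11) - ((6/125)z + 66/125)/(z² + 4). Integrate: linear → ln, quadratic → (1/2)ln + arctan: (6/125) ln|(z - 11)| - (3/125) ln(z² + 4) - (33/125) arctan(z/2) + C


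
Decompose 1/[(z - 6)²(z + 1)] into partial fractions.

Cover-up at z=-1: R = 1/(-1 - 6)² = 1/49. Cover-up at z=6: Q = 1/(6 + 1) = 1/7. Comparing z² coeff: P = -R = -1/49
Result: (-1/49)/(z - 6) + (1/7)/(z - 6)² + (1/49)/(z + 1)


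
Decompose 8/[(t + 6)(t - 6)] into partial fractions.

8/(t + 6)(t - 6) = α/(t + 6) + β/(t - 6). α = 8/(-6 - 6) = -2/3, β = 8/(6 + 6) = 2/3
Result: (-2/3)/(t + 6) + (2/3)/(t - 6)


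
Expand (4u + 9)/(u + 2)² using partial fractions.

(4u + 9) = α(u + 2) + β. At u = -2: β = 4·(-2) + 9 = 1. Coeff of u: α = 4
Result: 4/(u + 2) + 1/(u + 2)²


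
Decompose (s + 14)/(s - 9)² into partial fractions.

(s + 14) = P(s - 9) + Q. At s = 9: Q = 1·9 + 14 = 23. Coeff of s: P = 1
Result: 1/(s - 9) + 23/(s - 9)²
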